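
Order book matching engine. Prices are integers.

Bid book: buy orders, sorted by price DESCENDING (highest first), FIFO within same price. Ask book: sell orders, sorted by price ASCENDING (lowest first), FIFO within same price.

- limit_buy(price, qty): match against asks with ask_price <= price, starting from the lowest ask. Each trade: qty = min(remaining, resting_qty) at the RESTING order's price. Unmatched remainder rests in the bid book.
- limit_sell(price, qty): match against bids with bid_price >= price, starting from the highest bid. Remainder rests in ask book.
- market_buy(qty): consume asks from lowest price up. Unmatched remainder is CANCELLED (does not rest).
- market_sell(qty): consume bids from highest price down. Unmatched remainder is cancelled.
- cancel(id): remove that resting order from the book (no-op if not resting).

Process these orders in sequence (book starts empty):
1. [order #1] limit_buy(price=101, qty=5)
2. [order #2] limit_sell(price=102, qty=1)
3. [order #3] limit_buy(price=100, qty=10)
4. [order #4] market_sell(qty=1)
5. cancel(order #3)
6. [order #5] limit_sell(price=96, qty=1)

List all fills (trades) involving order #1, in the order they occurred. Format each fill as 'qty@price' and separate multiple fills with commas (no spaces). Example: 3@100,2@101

Answer: 1@101,1@101

Derivation:
After op 1 [order #1] limit_buy(price=101, qty=5): fills=none; bids=[#1:5@101] asks=[-]
After op 2 [order #2] limit_sell(price=102, qty=1): fills=none; bids=[#1:5@101] asks=[#2:1@102]
After op 3 [order #3] limit_buy(price=100, qty=10): fills=none; bids=[#1:5@101 #3:10@100] asks=[#2:1@102]
After op 4 [order #4] market_sell(qty=1): fills=#1x#4:1@101; bids=[#1:4@101 #3:10@100] asks=[#2:1@102]
After op 5 cancel(order #3): fills=none; bids=[#1:4@101] asks=[#2:1@102]
After op 6 [order #5] limit_sell(price=96, qty=1): fills=#1x#5:1@101; bids=[#1:3@101] asks=[#2:1@102]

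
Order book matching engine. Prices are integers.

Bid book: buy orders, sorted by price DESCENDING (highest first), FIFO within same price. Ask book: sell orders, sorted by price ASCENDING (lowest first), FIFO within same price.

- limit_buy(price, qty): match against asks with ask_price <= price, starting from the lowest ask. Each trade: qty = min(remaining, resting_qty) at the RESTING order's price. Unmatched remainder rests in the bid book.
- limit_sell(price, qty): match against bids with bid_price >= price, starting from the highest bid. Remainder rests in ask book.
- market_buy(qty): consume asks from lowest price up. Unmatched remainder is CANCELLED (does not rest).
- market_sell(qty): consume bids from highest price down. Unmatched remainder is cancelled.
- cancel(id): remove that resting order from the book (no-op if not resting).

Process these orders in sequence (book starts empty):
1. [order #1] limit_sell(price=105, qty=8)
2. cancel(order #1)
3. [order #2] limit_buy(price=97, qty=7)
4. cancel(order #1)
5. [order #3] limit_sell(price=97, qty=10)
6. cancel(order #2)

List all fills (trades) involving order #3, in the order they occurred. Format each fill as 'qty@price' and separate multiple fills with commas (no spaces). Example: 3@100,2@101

After op 1 [order #1] limit_sell(price=105, qty=8): fills=none; bids=[-] asks=[#1:8@105]
After op 2 cancel(order #1): fills=none; bids=[-] asks=[-]
After op 3 [order #2] limit_buy(price=97, qty=7): fills=none; bids=[#2:7@97] asks=[-]
After op 4 cancel(order #1): fills=none; bids=[#2:7@97] asks=[-]
After op 5 [order #3] limit_sell(price=97, qty=10): fills=#2x#3:7@97; bids=[-] asks=[#3:3@97]
After op 6 cancel(order #2): fills=none; bids=[-] asks=[#3:3@97]

Answer: 7@97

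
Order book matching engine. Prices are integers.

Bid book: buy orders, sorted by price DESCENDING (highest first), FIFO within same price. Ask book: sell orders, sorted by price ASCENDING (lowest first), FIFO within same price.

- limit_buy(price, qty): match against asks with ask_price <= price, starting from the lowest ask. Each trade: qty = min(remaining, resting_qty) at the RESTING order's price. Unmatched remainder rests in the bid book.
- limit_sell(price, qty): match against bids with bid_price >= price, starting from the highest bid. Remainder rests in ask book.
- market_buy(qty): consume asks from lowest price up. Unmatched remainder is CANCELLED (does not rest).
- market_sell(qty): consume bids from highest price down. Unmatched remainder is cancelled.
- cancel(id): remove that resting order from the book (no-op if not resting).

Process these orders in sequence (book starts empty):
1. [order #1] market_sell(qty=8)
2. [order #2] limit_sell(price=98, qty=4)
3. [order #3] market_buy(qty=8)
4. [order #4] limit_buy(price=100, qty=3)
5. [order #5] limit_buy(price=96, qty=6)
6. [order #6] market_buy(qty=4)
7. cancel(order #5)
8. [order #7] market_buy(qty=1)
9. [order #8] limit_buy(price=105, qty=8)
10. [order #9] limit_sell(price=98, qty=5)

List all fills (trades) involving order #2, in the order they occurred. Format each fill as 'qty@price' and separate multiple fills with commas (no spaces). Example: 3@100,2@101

After op 1 [order #1] market_sell(qty=8): fills=none; bids=[-] asks=[-]
After op 2 [order #2] limit_sell(price=98, qty=4): fills=none; bids=[-] asks=[#2:4@98]
After op 3 [order #3] market_buy(qty=8): fills=#3x#2:4@98; bids=[-] asks=[-]
After op 4 [order #4] limit_buy(price=100, qty=3): fills=none; bids=[#4:3@100] asks=[-]
After op 5 [order #5] limit_buy(price=96, qty=6): fills=none; bids=[#4:3@100 #5:6@96] asks=[-]
After op 6 [order #6] market_buy(qty=4): fills=none; bids=[#4:3@100 #5:6@96] asks=[-]
After op 7 cancel(order #5): fills=none; bids=[#4:3@100] asks=[-]
After op 8 [order #7] market_buy(qty=1): fills=none; bids=[#4:3@100] asks=[-]
After op 9 [order #8] limit_buy(price=105, qty=8): fills=none; bids=[#8:8@105 #4:3@100] asks=[-]
After op 10 [order #9] limit_sell(price=98, qty=5): fills=#8x#9:5@105; bids=[#8:3@105 #4:3@100] asks=[-]

Answer: 4@98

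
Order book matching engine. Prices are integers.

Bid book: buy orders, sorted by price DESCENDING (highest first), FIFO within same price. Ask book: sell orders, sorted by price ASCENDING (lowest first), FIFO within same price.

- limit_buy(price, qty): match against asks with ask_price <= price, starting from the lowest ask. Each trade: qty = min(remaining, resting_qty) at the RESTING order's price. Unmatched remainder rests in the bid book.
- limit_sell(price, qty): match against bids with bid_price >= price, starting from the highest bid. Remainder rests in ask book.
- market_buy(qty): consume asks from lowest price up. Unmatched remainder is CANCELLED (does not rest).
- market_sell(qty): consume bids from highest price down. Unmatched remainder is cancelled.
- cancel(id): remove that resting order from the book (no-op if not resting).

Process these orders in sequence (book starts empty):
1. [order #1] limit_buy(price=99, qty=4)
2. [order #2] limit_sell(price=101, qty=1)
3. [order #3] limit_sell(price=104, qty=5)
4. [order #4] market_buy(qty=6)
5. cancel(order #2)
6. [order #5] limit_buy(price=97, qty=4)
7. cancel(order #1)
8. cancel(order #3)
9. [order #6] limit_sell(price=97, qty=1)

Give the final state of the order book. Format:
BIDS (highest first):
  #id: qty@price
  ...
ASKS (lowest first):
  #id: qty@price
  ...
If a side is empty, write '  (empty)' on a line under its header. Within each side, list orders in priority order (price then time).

Answer: BIDS (highest first):
  #5: 3@97
ASKS (lowest first):
  (empty)

Derivation:
After op 1 [order #1] limit_buy(price=99, qty=4): fills=none; bids=[#1:4@99] asks=[-]
After op 2 [order #2] limit_sell(price=101, qty=1): fills=none; bids=[#1:4@99] asks=[#2:1@101]
After op 3 [order #3] limit_sell(price=104, qty=5): fills=none; bids=[#1:4@99] asks=[#2:1@101 #3:5@104]
After op 4 [order #4] market_buy(qty=6): fills=#4x#2:1@101 #4x#3:5@104; bids=[#1:4@99] asks=[-]
After op 5 cancel(order #2): fills=none; bids=[#1:4@99] asks=[-]
After op 6 [order #5] limit_buy(price=97, qty=4): fills=none; bids=[#1:4@99 #5:4@97] asks=[-]
After op 7 cancel(order #1): fills=none; bids=[#5:4@97] asks=[-]
After op 8 cancel(order #3): fills=none; bids=[#5:4@97] asks=[-]
After op 9 [order #6] limit_sell(price=97, qty=1): fills=#5x#6:1@97; bids=[#5:3@97] asks=[-]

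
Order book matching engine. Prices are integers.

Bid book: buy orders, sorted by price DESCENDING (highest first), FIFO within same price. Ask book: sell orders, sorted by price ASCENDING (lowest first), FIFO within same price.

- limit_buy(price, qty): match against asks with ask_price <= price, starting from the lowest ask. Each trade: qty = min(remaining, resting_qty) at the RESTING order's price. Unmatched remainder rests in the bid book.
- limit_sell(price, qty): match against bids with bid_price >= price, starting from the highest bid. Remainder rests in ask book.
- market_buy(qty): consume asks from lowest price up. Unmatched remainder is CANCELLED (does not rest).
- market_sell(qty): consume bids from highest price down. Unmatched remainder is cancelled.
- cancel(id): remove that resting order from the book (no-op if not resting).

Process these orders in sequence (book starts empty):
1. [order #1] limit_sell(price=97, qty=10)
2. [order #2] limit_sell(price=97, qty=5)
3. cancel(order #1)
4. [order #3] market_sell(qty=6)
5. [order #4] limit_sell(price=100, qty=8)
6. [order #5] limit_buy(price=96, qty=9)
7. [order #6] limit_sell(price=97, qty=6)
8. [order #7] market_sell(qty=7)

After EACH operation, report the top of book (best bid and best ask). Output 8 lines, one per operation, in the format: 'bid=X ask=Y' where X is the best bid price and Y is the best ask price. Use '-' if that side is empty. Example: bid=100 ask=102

Answer: bid=- ask=97
bid=- ask=97
bid=- ask=97
bid=- ask=97
bid=- ask=97
bid=96 ask=97
bid=96 ask=97
bid=96 ask=97

Derivation:
After op 1 [order #1] limit_sell(price=97, qty=10): fills=none; bids=[-] asks=[#1:10@97]
After op 2 [order #2] limit_sell(price=97, qty=5): fills=none; bids=[-] asks=[#1:10@97 #2:5@97]
After op 3 cancel(order #1): fills=none; bids=[-] asks=[#2:5@97]
After op 4 [order #3] market_sell(qty=6): fills=none; bids=[-] asks=[#2:5@97]
After op 5 [order #4] limit_sell(price=100, qty=8): fills=none; bids=[-] asks=[#2:5@97 #4:8@100]
After op 6 [order #5] limit_buy(price=96, qty=9): fills=none; bids=[#5:9@96] asks=[#2:5@97 #4:8@100]
After op 7 [order #6] limit_sell(price=97, qty=6): fills=none; bids=[#5:9@96] asks=[#2:5@97 #6:6@97 #4:8@100]
After op 8 [order #7] market_sell(qty=7): fills=#5x#7:7@96; bids=[#5:2@96] asks=[#2:5@97 #6:6@97 #4:8@100]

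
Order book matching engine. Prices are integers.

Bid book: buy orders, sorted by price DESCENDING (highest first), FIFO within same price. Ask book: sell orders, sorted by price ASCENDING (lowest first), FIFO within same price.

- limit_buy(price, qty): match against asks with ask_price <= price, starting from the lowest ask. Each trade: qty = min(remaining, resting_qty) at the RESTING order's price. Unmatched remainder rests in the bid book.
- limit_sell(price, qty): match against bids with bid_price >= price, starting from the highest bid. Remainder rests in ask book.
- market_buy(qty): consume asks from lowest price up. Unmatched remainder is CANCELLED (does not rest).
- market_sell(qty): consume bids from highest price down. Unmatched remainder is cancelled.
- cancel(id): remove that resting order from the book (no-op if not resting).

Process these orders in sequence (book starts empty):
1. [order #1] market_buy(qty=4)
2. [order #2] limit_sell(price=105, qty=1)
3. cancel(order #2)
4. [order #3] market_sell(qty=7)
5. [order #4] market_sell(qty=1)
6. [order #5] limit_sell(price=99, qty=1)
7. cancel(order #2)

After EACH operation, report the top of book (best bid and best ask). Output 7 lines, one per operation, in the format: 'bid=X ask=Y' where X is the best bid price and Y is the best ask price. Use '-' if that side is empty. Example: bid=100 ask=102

Answer: bid=- ask=-
bid=- ask=105
bid=- ask=-
bid=- ask=-
bid=- ask=-
bid=- ask=99
bid=- ask=99

Derivation:
After op 1 [order #1] market_buy(qty=4): fills=none; bids=[-] asks=[-]
After op 2 [order #2] limit_sell(price=105, qty=1): fills=none; bids=[-] asks=[#2:1@105]
After op 3 cancel(order #2): fills=none; bids=[-] asks=[-]
After op 4 [order #3] market_sell(qty=7): fills=none; bids=[-] asks=[-]
After op 5 [order #4] market_sell(qty=1): fills=none; bids=[-] asks=[-]
After op 6 [order #5] limit_sell(price=99, qty=1): fills=none; bids=[-] asks=[#5:1@99]
After op 7 cancel(order #2): fills=none; bids=[-] asks=[#5:1@99]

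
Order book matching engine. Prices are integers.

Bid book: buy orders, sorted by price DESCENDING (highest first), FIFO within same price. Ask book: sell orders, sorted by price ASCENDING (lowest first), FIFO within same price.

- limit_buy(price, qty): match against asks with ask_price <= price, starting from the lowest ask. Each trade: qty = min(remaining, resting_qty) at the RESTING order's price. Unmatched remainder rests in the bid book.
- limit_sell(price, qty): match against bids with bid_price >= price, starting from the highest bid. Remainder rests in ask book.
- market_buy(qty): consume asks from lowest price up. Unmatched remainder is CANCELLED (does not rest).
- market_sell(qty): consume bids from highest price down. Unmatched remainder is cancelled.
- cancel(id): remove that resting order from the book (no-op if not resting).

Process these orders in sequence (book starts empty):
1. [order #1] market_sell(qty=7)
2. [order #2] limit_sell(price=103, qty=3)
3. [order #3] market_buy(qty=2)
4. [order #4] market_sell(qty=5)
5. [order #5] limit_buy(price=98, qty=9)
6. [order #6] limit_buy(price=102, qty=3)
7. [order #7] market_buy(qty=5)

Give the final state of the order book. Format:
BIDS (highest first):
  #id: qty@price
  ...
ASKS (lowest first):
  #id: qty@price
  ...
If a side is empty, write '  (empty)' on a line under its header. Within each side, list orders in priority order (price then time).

After op 1 [order #1] market_sell(qty=7): fills=none; bids=[-] asks=[-]
After op 2 [order #2] limit_sell(price=103, qty=3): fills=none; bids=[-] asks=[#2:3@103]
After op 3 [order #3] market_buy(qty=2): fills=#3x#2:2@103; bids=[-] asks=[#2:1@103]
After op 4 [order #4] market_sell(qty=5): fills=none; bids=[-] asks=[#2:1@103]
After op 5 [order #5] limit_buy(price=98, qty=9): fills=none; bids=[#5:9@98] asks=[#2:1@103]
After op 6 [order #6] limit_buy(price=102, qty=3): fills=none; bids=[#6:3@102 #5:9@98] asks=[#2:1@103]
After op 7 [order #7] market_buy(qty=5): fills=#7x#2:1@103; bids=[#6:3@102 #5:9@98] asks=[-]

Answer: BIDS (highest first):
  #6: 3@102
  #5: 9@98
ASKS (lowest first):
  (empty)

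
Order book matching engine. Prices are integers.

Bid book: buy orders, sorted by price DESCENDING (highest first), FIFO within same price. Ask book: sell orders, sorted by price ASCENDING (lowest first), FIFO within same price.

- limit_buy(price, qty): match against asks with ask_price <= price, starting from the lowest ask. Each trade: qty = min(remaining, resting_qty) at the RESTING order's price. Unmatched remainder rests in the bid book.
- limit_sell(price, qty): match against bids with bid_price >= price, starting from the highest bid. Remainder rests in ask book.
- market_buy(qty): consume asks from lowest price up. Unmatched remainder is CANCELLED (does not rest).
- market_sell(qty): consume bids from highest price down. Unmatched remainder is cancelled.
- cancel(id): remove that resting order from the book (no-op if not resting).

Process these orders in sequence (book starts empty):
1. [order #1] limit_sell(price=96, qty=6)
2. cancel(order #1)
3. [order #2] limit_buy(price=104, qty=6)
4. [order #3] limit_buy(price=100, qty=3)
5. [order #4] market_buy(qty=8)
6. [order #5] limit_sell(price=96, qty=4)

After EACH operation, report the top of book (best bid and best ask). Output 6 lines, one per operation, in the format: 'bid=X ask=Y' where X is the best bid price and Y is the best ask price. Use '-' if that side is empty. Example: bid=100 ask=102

Answer: bid=- ask=96
bid=- ask=-
bid=104 ask=-
bid=104 ask=-
bid=104 ask=-
bid=104 ask=-

Derivation:
After op 1 [order #1] limit_sell(price=96, qty=6): fills=none; bids=[-] asks=[#1:6@96]
After op 2 cancel(order #1): fills=none; bids=[-] asks=[-]
After op 3 [order #2] limit_buy(price=104, qty=6): fills=none; bids=[#2:6@104] asks=[-]
After op 4 [order #3] limit_buy(price=100, qty=3): fills=none; bids=[#2:6@104 #3:3@100] asks=[-]
After op 5 [order #4] market_buy(qty=8): fills=none; bids=[#2:6@104 #3:3@100] asks=[-]
After op 6 [order #5] limit_sell(price=96, qty=4): fills=#2x#5:4@104; bids=[#2:2@104 #3:3@100] asks=[-]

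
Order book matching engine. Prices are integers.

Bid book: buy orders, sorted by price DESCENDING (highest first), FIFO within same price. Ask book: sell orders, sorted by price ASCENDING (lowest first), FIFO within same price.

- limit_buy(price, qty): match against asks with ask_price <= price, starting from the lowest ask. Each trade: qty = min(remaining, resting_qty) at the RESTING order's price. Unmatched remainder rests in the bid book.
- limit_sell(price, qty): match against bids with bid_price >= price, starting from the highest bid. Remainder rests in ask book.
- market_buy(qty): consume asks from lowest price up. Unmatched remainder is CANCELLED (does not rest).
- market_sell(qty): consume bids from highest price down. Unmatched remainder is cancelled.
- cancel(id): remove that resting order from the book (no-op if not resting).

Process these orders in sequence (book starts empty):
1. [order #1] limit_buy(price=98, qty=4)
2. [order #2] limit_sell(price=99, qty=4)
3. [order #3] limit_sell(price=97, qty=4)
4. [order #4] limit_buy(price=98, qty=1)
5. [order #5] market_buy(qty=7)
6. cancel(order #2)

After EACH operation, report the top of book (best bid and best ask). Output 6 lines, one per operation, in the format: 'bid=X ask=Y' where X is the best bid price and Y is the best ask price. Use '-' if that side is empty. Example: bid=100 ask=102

After op 1 [order #1] limit_buy(price=98, qty=4): fills=none; bids=[#1:4@98] asks=[-]
After op 2 [order #2] limit_sell(price=99, qty=4): fills=none; bids=[#1:4@98] asks=[#2:4@99]
After op 3 [order #3] limit_sell(price=97, qty=4): fills=#1x#3:4@98; bids=[-] asks=[#2:4@99]
After op 4 [order #4] limit_buy(price=98, qty=1): fills=none; bids=[#4:1@98] asks=[#2:4@99]
After op 5 [order #5] market_buy(qty=7): fills=#5x#2:4@99; bids=[#4:1@98] asks=[-]
After op 6 cancel(order #2): fills=none; bids=[#4:1@98] asks=[-]

Answer: bid=98 ask=-
bid=98 ask=99
bid=- ask=99
bid=98 ask=99
bid=98 ask=-
bid=98 ask=-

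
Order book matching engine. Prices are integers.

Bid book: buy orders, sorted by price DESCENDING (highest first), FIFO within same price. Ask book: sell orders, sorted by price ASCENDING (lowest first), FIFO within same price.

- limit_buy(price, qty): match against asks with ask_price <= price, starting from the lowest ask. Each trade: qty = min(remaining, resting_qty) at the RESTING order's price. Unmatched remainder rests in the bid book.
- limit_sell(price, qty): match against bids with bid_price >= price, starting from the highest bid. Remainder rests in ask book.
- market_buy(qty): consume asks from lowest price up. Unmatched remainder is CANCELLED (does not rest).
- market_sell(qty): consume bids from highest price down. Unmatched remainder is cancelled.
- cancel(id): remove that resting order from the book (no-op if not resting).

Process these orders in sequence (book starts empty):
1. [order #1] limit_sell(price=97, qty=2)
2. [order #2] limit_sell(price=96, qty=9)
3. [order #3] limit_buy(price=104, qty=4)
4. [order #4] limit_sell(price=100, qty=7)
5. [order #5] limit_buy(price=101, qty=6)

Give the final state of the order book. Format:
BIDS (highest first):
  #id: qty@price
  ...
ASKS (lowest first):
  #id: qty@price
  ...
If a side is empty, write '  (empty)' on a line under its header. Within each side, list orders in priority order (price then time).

Answer: BIDS (highest first):
  (empty)
ASKS (lowest first):
  #1: 1@97
  #4: 7@100

Derivation:
After op 1 [order #1] limit_sell(price=97, qty=2): fills=none; bids=[-] asks=[#1:2@97]
After op 2 [order #2] limit_sell(price=96, qty=9): fills=none; bids=[-] asks=[#2:9@96 #1:2@97]
After op 3 [order #3] limit_buy(price=104, qty=4): fills=#3x#2:4@96; bids=[-] asks=[#2:5@96 #1:2@97]
After op 4 [order #4] limit_sell(price=100, qty=7): fills=none; bids=[-] asks=[#2:5@96 #1:2@97 #4:7@100]
After op 5 [order #5] limit_buy(price=101, qty=6): fills=#5x#2:5@96 #5x#1:1@97; bids=[-] asks=[#1:1@97 #4:7@100]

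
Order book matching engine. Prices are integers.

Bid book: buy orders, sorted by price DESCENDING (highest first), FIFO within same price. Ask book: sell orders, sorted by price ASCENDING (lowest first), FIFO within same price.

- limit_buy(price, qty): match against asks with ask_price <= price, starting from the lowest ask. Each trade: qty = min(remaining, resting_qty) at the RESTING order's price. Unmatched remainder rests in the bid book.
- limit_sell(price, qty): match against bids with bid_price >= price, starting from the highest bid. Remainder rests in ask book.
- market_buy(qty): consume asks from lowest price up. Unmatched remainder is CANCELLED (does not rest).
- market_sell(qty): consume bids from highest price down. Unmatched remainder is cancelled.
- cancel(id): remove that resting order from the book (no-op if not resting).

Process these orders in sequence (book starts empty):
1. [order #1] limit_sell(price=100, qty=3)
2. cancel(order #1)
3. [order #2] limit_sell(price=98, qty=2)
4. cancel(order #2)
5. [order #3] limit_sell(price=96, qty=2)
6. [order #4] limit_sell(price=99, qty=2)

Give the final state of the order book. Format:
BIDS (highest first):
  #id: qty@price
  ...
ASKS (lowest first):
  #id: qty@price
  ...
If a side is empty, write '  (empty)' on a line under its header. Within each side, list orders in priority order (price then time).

After op 1 [order #1] limit_sell(price=100, qty=3): fills=none; bids=[-] asks=[#1:3@100]
After op 2 cancel(order #1): fills=none; bids=[-] asks=[-]
After op 3 [order #2] limit_sell(price=98, qty=2): fills=none; bids=[-] asks=[#2:2@98]
After op 4 cancel(order #2): fills=none; bids=[-] asks=[-]
After op 5 [order #3] limit_sell(price=96, qty=2): fills=none; bids=[-] asks=[#3:2@96]
After op 6 [order #4] limit_sell(price=99, qty=2): fills=none; bids=[-] asks=[#3:2@96 #4:2@99]

Answer: BIDS (highest first):
  (empty)
ASKS (lowest first):
  #3: 2@96
  #4: 2@99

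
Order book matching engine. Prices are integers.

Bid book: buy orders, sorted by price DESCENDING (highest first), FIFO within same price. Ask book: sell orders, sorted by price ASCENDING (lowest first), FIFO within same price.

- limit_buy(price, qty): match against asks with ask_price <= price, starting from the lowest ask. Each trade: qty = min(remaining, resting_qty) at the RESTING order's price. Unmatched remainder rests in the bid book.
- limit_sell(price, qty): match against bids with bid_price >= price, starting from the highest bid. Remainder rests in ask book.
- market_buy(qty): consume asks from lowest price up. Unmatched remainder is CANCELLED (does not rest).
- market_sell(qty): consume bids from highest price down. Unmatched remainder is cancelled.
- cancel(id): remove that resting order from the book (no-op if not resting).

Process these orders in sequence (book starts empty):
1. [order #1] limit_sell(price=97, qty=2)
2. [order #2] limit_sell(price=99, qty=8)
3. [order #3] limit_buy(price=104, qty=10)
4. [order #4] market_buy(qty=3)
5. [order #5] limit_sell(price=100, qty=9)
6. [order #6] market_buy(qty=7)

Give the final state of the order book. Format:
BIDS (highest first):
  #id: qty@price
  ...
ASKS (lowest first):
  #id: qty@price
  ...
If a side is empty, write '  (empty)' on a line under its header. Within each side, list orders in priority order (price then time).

After op 1 [order #1] limit_sell(price=97, qty=2): fills=none; bids=[-] asks=[#1:2@97]
After op 2 [order #2] limit_sell(price=99, qty=8): fills=none; bids=[-] asks=[#1:2@97 #2:8@99]
After op 3 [order #3] limit_buy(price=104, qty=10): fills=#3x#1:2@97 #3x#2:8@99; bids=[-] asks=[-]
After op 4 [order #4] market_buy(qty=3): fills=none; bids=[-] asks=[-]
After op 5 [order #5] limit_sell(price=100, qty=9): fills=none; bids=[-] asks=[#5:9@100]
After op 6 [order #6] market_buy(qty=7): fills=#6x#5:7@100; bids=[-] asks=[#5:2@100]

Answer: BIDS (highest first):
  (empty)
ASKS (lowest first):
  #5: 2@100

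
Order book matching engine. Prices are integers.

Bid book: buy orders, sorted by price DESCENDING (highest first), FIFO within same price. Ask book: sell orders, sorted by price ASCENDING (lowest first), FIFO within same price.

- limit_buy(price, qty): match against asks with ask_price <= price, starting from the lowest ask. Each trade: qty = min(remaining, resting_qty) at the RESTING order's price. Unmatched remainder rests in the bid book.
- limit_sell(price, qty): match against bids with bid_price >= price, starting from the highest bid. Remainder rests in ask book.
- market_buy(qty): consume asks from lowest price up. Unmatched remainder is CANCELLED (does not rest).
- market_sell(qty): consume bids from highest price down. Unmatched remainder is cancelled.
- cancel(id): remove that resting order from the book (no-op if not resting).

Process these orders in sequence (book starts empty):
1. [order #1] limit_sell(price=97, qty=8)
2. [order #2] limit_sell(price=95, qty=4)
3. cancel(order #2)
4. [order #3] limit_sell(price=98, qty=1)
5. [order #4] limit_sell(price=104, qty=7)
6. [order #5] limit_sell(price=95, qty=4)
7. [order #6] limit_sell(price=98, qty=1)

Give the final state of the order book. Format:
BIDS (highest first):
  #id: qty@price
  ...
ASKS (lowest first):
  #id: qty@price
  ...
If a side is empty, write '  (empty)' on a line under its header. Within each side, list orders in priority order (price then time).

Answer: BIDS (highest first):
  (empty)
ASKS (lowest first):
  #5: 4@95
  #1: 8@97
  #3: 1@98
  #6: 1@98
  #4: 7@104

Derivation:
After op 1 [order #1] limit_sell(price=97, qty=8): fills=none; bids=[-] asks=[#1:8@97]
After op 2 [order #2] limit_sell(price=95, qty=4): fills=none; bids=[-] asks=[#2:4@95 #1:8@97]
After op 3 cancel(order #2): fills=none; bids=[-] asks=[#1:8@97]
After op 4 [order #3] limit_sell(price=98, qty=1): fills=none; bids=[-] asks=[#1:8@97 #3:1@98]
After op 5 [order #4] limit_sell(price=104, qty=7): fills=none; bids=[-] asks=[#1:8@97 #3:1@98 #4:7@104]
After op 6 [order #5] limit_sell(price=95, qty=4): fills=none; bids=[-] asks=[#5:4@95 #1:8@97 #3:1@98 #4:7@104]
After op 7 [order #6] limit_sell(price=98, qty=1): fills=none; bids=[-] asks=[#5:4@95 #1:8@97 #3:1@98 #6:1@98 #4:7@104]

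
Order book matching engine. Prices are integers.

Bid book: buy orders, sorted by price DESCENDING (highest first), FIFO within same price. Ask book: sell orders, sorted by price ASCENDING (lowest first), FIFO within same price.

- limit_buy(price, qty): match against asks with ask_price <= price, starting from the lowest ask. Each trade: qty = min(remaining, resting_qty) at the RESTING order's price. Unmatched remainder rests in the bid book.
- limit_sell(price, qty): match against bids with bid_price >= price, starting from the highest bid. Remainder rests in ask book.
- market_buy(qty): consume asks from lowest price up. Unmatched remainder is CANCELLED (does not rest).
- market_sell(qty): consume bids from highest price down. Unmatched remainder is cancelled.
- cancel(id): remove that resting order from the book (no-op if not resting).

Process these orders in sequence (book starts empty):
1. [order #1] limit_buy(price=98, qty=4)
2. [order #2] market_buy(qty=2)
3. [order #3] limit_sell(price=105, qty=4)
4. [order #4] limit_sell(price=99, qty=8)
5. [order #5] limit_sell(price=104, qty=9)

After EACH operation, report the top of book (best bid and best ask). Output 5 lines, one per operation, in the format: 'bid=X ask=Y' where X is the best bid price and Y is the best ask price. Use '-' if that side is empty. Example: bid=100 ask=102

After op 1 [order #1] limit_buy(price=98, qty=4): fills=none; bids=[#1:4@98] asks=[-]
After op 2 [order #2] market_buy(qty=2): fills=none; bids=[#1:4@98] asks=[-]
After op 3 [order #3] limit_sell(price=105, qty=4): fills=none; bids=[#1:4@98] asks=[#3:4@105]
After op 4 [order #4] limit_sell(price=99, qty=8): fills=none; bids=[#1:4@98] asks=[#4:8@99 #3:4@105]
After op 5 [order #5] limit_sell(price=104, qty=9): fills=none; bids=[#1:4@98] asks=[#4:8@99 #5:9@104 #3:4@105]

Answer: bid=98 ask=-
bid=98 ask=-
bid=98 ask=105
bid=98 ask=99
bid=98 ask=99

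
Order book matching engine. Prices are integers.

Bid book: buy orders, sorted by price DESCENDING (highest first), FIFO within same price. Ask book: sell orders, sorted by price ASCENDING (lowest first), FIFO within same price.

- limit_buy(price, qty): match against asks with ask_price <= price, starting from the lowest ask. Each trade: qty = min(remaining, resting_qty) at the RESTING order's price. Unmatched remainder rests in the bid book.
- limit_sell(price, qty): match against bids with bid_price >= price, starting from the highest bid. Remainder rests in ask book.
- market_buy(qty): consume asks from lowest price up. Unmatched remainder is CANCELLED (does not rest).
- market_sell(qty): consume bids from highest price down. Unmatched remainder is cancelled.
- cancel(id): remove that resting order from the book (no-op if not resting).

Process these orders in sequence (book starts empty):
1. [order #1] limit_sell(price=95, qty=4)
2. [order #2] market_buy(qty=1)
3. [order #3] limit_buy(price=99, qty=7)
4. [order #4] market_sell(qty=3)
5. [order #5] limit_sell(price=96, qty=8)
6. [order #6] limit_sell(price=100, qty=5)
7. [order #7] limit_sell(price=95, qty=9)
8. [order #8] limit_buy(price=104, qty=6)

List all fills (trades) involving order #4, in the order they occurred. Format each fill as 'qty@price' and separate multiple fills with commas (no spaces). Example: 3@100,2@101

After op 1 [order #1] limit_sell(price=95, qty=4): fills=none; bids=[-] asks=[#1:4@95]
After op 2 [order #2] market_buy(qty=1): fills=#2x#1:1@95; bids=[-] asks=[#1:3@95]
After op 3 [order #3] limit_buy(price=99, qty=7): fills=#3x#1:3@95; bids=[#3:4@99] asks=[-]
After op 4 [order #4] market_sell(qty=3): fills=#3x#4:3@99; bids=[#3:1@99] asks=[-]
After op 5 [order #5] limit_sell(price=96, qty=8): fills=#3x#5:1@99; bids=[-] asks=[#5:7@96]
After op 6 [order #6] limit_sell(price=100, qty=5): fills=none; bids=[-] asks=[#5:7@96 #6:5@100]
After op 7 [order #7] limit_sell(price=95, qty=9): fills=none; bids=[-] asks=[#7:9@95 #5:7@96 #6:5@100]
After op 8 [order #8] limit_buy(price=104, qty=6): fills=#8x#7:6@95; bids=[-] asks=[#7:3@95 #5:7@96 #6:5@100]

Answer: 3@99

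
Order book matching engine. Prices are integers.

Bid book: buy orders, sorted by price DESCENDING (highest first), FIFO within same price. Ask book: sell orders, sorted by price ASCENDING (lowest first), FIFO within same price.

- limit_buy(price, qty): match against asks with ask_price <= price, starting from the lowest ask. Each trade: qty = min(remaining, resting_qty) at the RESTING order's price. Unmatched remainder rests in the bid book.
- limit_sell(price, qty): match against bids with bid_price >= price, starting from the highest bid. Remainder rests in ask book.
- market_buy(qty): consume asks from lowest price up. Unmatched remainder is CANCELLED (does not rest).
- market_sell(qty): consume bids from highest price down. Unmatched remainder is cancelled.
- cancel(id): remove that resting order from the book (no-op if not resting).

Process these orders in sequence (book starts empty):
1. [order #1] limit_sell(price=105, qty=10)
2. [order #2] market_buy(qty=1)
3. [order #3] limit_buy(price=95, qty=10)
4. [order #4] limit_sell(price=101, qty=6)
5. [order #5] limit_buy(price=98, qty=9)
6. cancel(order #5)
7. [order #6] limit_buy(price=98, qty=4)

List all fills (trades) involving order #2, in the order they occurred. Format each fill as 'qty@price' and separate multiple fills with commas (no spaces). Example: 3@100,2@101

Answer: 1@105

Derivation:
After op 1 [order #1] limit_sell(price=105, qty=10): fills=none; bids=[-] asks=[#1:10@105]
After op 2 [order #2] market_buy(qty=1): fills=#2x#1:1@105; bids=[-] asks=[#1:9@105]
After op 3 [order #3] limit_buy(price=95, qty=10): fills=none; bids=[#3:10@95] asks=[#1:9@105]
After op 4 [order #4] limit_sell(price=101, qty=6): fills=none; bids=[#3:10@95] asks=[#4:6@101 #1:9@105]
After op 5 [order #5] limit_buy(price=98, qty=9): fills=none; bids=[#5:9@98 #3:10@95] asks=[#4:6@101 #1:9@105]
After op 6 cancel(order #5): fills=none; bids=[#3:10@95] asks=[#4:6@101 #1:9@105]
After op 7 [order #6] limit_buy(price=98, qty=4): fills=none; bids=[#6:4@98 #3:10@95] asks=[#4:6@101 #1:9@105]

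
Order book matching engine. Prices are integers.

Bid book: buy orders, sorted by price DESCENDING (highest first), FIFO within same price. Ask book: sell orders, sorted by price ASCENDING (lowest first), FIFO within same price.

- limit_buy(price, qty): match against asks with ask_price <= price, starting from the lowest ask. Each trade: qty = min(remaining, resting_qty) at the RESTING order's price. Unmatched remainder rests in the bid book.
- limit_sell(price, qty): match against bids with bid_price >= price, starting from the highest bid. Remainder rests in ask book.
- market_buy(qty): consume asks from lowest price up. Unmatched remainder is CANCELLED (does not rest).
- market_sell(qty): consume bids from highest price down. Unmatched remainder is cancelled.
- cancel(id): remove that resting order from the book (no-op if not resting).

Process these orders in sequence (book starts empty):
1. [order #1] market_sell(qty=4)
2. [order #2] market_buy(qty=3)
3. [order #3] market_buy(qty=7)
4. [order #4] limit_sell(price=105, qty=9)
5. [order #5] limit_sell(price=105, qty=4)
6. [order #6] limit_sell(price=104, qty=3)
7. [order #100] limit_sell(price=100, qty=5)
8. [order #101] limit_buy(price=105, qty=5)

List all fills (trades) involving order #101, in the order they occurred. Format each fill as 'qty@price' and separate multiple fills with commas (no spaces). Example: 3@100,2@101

After op 1 [order #1] market_sell(qty=4): fills=none; bids=[-] asks=[-]
After op 2 [order #2] market_buy(qty=3): fills=none; bids=[-] asks=[-]
After op 3 [order #3] market_buy(qty=7): fills=none; bids=[-] asks=[-]
After op 4 [order #4] limit_sell(price=105, qty=9): fills=none; bids=[-] asks=[#4:9@105]
After op 5 [order #5] limit_sell(price=105, qty=4): fills=none; bids=[-] asks=[#4:9@105 #5:4@105]
After op 6 [order #6] limit_sell(price=104, qty=3): fills=none; bids=[-] asks=[#6:3@104 #4:9@105 #5:4@105]
After op 7 [order #100] limit_sell(price=100, qty=5): fills=none; bids=[-] asks=[#100:5@100 #6:3@104 #4:9@105 #5:4@105]
After op 8 [order #101] limit_buy(price=105, qty=5): fills=#101x#100:5@100; bids=[-] asks=[#6:3@104 #4:9@105 #5:4@105]

Answer: 5@100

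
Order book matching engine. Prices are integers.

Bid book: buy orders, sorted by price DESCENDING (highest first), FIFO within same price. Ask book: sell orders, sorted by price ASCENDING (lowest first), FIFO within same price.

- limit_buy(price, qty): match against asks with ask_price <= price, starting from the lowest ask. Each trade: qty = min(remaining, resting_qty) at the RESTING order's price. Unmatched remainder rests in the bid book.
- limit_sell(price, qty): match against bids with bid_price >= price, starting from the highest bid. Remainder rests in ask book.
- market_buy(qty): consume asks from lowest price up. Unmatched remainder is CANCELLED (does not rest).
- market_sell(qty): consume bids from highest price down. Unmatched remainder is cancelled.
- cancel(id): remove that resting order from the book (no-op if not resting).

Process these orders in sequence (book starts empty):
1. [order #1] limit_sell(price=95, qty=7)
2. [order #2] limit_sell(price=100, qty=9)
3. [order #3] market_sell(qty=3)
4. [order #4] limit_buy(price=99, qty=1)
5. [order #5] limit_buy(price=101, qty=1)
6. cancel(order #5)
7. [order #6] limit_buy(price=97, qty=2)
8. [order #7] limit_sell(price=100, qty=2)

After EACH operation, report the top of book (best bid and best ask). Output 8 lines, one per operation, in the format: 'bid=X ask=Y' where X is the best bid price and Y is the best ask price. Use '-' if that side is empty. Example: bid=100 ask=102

After op 1 [order #1] limit_sell(price=95, qty=7): fills=none; bids=[-] asks=[#1:7@95]
After op 2 [order #2] limit_sell(price=100, qty=9): fills=none; bids=[-] asks=[#1:7@95 #2:9@100]
After op 3 [order #3] market_sell(qty=3): fills=none; bids=[-] asks=[#1:7@95 #2:9@100]
After op 4 [order #4] limit_buy(price=99, qty=1): fills=#4x#1:1@95; bids=[-] asks=[#1:6@95 #2:9@100]
After op 5 [order #5] limit_buy(price=101, qty=1): fills=#5x#1:1@95; bids=[-] asks=[#1:5@95 #2:9@100]
After op 6 cancel(order #5): fills=none; bids=[-] asks=[#1:5@95 #2:9@100]
After op 7 [order #6] limit_buy(price=97, qty=2): fills=#6x#1:2@95; bids=[-] asks=[#1:3@95 #2:9@100]
After op 8 [order #7] limit_sell(price=100, qty=2): fills=none; bids=[-] asks=[#1:3@95 #2:9@100 #7:2@100]

Answer: bid=- ask=95
bid=- ask=95
bid=- ask=95
bid=- ask=95
bid=- ask=95
bid=- ask=95
bid=- ask=95
bid=- ask=95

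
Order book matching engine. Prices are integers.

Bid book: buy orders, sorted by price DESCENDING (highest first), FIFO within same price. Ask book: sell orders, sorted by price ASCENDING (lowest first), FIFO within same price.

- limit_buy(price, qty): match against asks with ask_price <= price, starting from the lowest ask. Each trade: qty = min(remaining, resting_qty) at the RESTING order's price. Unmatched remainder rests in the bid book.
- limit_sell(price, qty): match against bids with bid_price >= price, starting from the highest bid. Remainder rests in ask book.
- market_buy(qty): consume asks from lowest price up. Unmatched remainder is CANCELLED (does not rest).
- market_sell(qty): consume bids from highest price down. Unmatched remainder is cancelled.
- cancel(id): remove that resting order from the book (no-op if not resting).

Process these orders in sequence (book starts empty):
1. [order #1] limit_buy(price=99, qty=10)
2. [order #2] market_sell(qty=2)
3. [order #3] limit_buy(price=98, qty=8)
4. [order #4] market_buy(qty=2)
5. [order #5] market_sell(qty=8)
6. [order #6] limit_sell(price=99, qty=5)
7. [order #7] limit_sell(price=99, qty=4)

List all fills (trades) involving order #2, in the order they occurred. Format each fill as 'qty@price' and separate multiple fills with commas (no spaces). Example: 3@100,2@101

After op 1 [order #1] limit_buy(price=99, qty=10): fills=none; bids=[#1:10@99] asks=[-]
After op 2 [order #2] market_sell(qty=2): fills=#1x#2:2@99; bids=[#1:8@99] asks=[-]
After op 3 [order #3] limit_buy(price=98, qty=8): fills=none; bids=[#1:8@99 #3:8@98] asks=[-]
After op 4 [order #4] market_buy(qty=2): fills=none; bids=[#1:8@99 #3:8@98] asks=[-]
After op 5 [order #5] market_sell(qty=8): fills=#1x#5:8@99; bids=[#3:8@98] asks=[-]
After op 6 [order #6] limit_sell(price=99, qty=5): fills=none; bids=[#3:8@98] asks=[#6:5@99]
After op 7 [order #7] limit_sell(price=99, qty=4): fills=none; bids=[#3:8@98] asks=[#6:5@99 #7:4@99]

Answer: 2@99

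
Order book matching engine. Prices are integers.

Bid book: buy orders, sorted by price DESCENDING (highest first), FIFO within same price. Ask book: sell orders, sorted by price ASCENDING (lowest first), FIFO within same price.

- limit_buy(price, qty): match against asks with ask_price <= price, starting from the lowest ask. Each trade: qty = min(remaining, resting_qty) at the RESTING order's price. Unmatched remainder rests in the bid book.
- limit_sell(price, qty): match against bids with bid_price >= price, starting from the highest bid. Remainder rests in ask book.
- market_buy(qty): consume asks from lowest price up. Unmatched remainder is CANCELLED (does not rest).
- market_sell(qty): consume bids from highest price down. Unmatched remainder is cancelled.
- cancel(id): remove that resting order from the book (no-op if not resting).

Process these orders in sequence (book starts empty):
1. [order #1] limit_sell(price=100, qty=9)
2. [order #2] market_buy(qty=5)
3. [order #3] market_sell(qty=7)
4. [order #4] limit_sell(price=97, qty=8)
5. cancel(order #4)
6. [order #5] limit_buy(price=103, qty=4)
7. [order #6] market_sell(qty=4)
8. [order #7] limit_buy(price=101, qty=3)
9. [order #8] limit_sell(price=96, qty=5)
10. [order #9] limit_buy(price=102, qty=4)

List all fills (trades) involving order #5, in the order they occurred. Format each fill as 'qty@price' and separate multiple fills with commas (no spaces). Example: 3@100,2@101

Answer: 4@100

Derivation:
After op 1 [order #1] limit_sell(price=100, qty=9): fills=none; bids=[-] asks=[#1:9@100]
After op 2 [order #2] market_buy(qty=5): fills=#2x#1:5@100; bids=[-] asks=[#1:4@100]
After op 3 [order #3] market_sell(qty=7): fills=none; bids=[-] asks=[#1:4@100]
After op 4 [order #4] limit_sell(price=97, qty=8): fills=none; bids=[-] asks=[#4:8@97 #1:4@100]
After op 5 cancel(order #4): fills=none; bids=[-] asks=[#1:4@100]
After op 6 [order #5] limit_buy(price=103, qty=4): fills=#5x#1:4@100; bids=[-] asks=[-]
After op 7 [order #6] market_sell(qty=4): fills=none; bids=[-] asks=[-]
After op 8 [order #7] limit_buy(price=101, qty=3): fills=none; bids=[#7:3@101] asks=[-]
After op 9 [order #8] limit_sell(price=96, qty=5): fills=#7x#8:3@101; bids=[-] asks=[#8:2@96]
After op 10 [order #9] limit_buy(price=102, qty=4): fills=#9x#8:2@96; bids=[#9:2@102] asks=[-]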